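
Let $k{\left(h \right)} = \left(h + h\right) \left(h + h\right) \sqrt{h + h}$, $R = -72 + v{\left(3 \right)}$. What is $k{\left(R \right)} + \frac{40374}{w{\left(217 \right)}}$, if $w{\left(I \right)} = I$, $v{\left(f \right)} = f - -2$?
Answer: $\frac{40374}{217} + 17956 i \sqrt{134} \approx 186.06 + 2.0786 \cdot 10^{5} i$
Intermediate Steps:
$v{\left(f \right)} = 2 + f$ ($v{\left(f \right)} = f + 2 = 2 + f$)
$R = -67$ ($R = -72 + \left(2 + 3\right) = -72 + 5 = -67$)
$k{\left(h \right)} = 4 \sqrt{2} h^{\frac{5}{2}}$ ($k{\left(h \right)} = 2 h 2 h \sqrt{2 h} = 4 h^{2} \sqrt{2} \sqrt{h} = 4 \sqrt{2} h^{\frac{5}{2}}$)
$k{\left(R \right)} + \frac{40374}{w{\left(217 \right)}} = 4 \sqrt{2} \left(-67\right)^{\frac{5}{2}} + \frac{40374}{217} = 4 \sqrt{2} \cdot 4489 i \sqrt{67} + 40374 \cdot \frac{1}{217} = 17956 i \sqrt{134} + \frac{40374}{217} = \frac{40374}{217} + 17956 i \sqrt{134}$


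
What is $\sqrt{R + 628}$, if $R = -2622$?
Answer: $i \sqrt{1994} \approx 44.654 i$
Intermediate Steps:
$\sqrt{R + 628} = \sqrt{-2622 + 628} = \sqrt{-1994} = i \sqrt{1994}$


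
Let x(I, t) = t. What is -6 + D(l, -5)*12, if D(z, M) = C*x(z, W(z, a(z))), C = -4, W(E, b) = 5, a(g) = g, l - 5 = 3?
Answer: -246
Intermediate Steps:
l = 8 (l = 5 + 3 = 8)
D(z, M) = -20 (D(z, M) = -4*5 = -20)
-6 + D(l, -5)*12 = -6 - 20*12 = -6 - 240 = -246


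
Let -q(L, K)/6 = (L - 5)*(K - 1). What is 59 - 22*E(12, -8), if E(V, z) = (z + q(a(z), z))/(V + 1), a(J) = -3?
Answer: 10447/13 ≈ 803.62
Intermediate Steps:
q(L, K) = -6*(-1 + K)*(-5 + L) (q(L, K) = -6*(L - 5)*(K - 1) = -6*(-5 + L)*(-1 + K) = -6*(-1 + K)*(-5 + L))
E(V, z) = (-48 + 49*z)/(1 + V) (E(V, z) = (z + (-30 + 6*(-3) + 30*z - 6*z*(-3)))/(V + 1) = (z + (-30 - 18 + 30*z + 18*z))/(1 + V) = (z + (-48 + 48*z))/(1 + V) = (-48 + 49*z)/(1 + V))
59 - 22*E(12, -8) = 59 - 22*(-48 + 49*(-8))/(1 + 12) = 59 - 22*(-48 - 392)/13 = 59 - 22*(-440)/13 = 59 - 22*(-440/13) = 59 + 9680/13 = 10447/13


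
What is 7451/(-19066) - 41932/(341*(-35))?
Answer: 64595257/20686610 ≈ 3.1226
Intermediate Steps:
7451/(-19066) - 41932/(341*(-35)) = 7451*(-1/19066) - 41932/(-11935) = -7451/19066 - 41932*(-1/11935) = -7451/19066 + 3812/1085 = 64595257/20686610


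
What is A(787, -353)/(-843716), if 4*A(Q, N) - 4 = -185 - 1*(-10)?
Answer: 171/3374864 ≈ 5.0669e-5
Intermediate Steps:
A(Q, N) = -171/4 (A(Q, N) = 1 + (-185 - 1*(-10))/4 = 1 + (-185 + 10)/4 = 1 + (¼)*(-175) = 1 - 175/4 = -171/4)
A(787, -353)/(-843716) = -171/4/(-843716) = -171/4*(-1/843716) = 171/3374864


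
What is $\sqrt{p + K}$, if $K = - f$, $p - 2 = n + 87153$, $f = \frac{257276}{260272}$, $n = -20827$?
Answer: $\frac{\sqrt{70204565277995}}{32534} \approx 257.54$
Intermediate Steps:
$f = \frac{64319}{65068}$ ($f = 257276 \cdot \frac{1}{260272} = \frac{64319}{65068} \approx 0.98849$)
$p = 66328$ ($p = 2 + \left(-20827 + 87153\right) = 2 + 66326 = 66328$)
$K = - \frac{64319}{65068}$ ($K = \left(-1\right) \frac{64319}{65068} = - \frac{64319}{65068} \approx -0.98849$)
$\sqrt{p + K} = \sqrt{66328 - \frac{64319}{65068}} = \sqrt{\frac{4315765985}{65068}} = \frac{\sqrt{70204565277995}}{32534}$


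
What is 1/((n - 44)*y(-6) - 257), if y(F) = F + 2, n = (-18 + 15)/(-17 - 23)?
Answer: -10/813 ≈ -0.012300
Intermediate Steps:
n = 3/40 (n = -3/(-40) = -3*(-1/40) = 3/40 ≈ 0.075000)
y(F) = 2 + F
1/((n - 44)*y(-6) - 257) = 1/((3/40 - 44)*(2 - 6) - 257) = 1/(-1757/40*(-4) - 257) = 1/(1757/10 - 257) = 1/(-813/10) = -10/813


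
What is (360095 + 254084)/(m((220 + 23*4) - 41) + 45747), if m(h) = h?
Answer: 614179/46018 ≈ 13.346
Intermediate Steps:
(360095 + 254084)/(m((220 + 23*4) - 41) + 45747) = (360095 + 254084)/(((220 + 23*4) - 41) + 45747) = 614179/(((220 + 92) - 41) + 45747) = 614179/((312 - 41) + 45747) = 614179/(271 + 45747) = 614179/46018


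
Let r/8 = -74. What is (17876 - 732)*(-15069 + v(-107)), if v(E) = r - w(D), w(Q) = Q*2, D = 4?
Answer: -268629336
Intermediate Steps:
r = -592 (r = 8*(-74) = -592)
w(Q) = 2*Q
v(E) = -600 (v(E) = -592 - 2*4 = -592 - 1*8 = -592 - 8 = -600)
(17876 - 732)*(-15069 + v(-107)) = (17876 - 732)*(-15069 - 600) = 17144*(-15669) = -268629336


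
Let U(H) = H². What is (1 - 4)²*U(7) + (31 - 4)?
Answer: 468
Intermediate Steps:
(1 - 4)²*U(7) + (31 - 4) = (1 - 4)²*7² + (31 - 4) = (-3)²*49 + 27 = 9*49 + 27 = 441 + 27 = 468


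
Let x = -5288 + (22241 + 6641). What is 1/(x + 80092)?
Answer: 1/103686 ≈ 9.6445e-6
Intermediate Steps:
x = 23594 (x = -5288 + 28882 = 23594)
1/(x + 80092) = 1/(23594 + 80092) = 1/103686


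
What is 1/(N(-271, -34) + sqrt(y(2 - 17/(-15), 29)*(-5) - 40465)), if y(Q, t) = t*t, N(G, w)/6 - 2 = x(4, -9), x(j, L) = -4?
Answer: -2/7469 - I*sqrt(44670)/44814 ≈ -0.00026777 - 0.0047162*I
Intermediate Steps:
N(G, w) = -12 (N(G, w) = 12 + 6*(-4) = 12 - 24 = -12)
y(Q, t) = t**2
1/(N(-271, -34) + sqrt(y(2 - 17/(-15), 29)*(-5) - 40465)) = 1/(-12 + sqrt(29**2*(-5) - 40465)) = 1/(-12 + sqrt(841*(-5) - 40465)) = 1/(-12 + sqrt(-4205 - 40465)) = 1/(-12 + sqrt(-44670)) = 1/(-12 + I*sqrt(44670))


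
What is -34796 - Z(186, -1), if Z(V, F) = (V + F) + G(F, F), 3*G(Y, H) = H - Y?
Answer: -34981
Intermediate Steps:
G(Y, H) = -Y/3 + H/3 (G(Y, H) = (H - Y)/3 = -Y/3 + H/3)
Z(V, F) = F + V (Z(V, F) = (V + F) + (-F/3 + F/3) = (F + V) + 0 = F + V)
-34796 - Z(186, -1) = -34796 - (-1 + 186) = -34796 - 1*185 = -34796 - 185 = -34981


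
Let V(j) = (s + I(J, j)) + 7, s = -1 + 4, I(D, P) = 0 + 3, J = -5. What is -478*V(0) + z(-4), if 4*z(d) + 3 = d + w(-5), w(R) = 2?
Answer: -24861/4 ≈ -6215.3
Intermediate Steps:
I(D, P) = 3
s = 3
z(d) = -¼ + d/4 (z(d) = -¾ + (d + 2)/4 = -¾ + (2 + d)/4 = -¾ + (½ + d/4) = -¼ + d/4)
V(j) = 13 (V(j) = (3 + 3) + 7 = 6 + 7 = 13)
-478*V(0) + z(-4) = -478*13 + (-¼ + (¼)*(-4)) = -6214 + (-¼ - 1) = -6214 - 5/4 = -24861/4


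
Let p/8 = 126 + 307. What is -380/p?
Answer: -95/866 ≈ -0.10970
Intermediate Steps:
p = 3464 (p = 8*(126 + 307) = 8*433 = 3464)
-380/p = -380/3464 = -380*1/3464 = -95/866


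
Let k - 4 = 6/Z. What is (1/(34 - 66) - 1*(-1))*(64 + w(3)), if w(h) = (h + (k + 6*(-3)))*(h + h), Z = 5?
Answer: 403/80 ≈ 5.0375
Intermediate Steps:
k = 26/5 (k = 4 + 6/5 = 26/5 ≈ 5.2000)
w(h) = 2*h*(-64/5 + h) (w(h) = (h + (26/5 + 6*(-3)))*(h + h) = (h + (26/5 - 18))*(2*h) = (h - 64/5)*(2*h) = (-64/5 + h)*(2*h) = 2*h*(-64/5 + h))
(1/(34 - 66) - 1*(-1))*(64 + w(3)) = (1/(34 - 66) - 1*(-1))*(64 + (⅖)*3*(-64 + 5*3)) = (1/(-32) + 1)*(64 + (⅖)*3*(-64 + 15)) = (-1/32 + 1)*(64 + (⅖)*3*(-49)) = 31*(64 - 294/5)/32 = (31/32)*(26/5) = 403/80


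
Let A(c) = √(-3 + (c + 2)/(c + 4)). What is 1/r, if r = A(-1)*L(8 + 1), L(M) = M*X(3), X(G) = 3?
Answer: -I*√6/108 ≈ -0.02268*I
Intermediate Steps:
A(c) = √(-3 + (2 + c)/(4 + c))
L(M) = 3*M (L(M) = M*3 = 3*M)
r = 18*I*√6 (r = (√2*√((-5 - 1*(-1))/(4 - 1)))*(3*(8 + 1)) = (√2*√((-5 + 1)/3))*(3*9) = (√2*√((⅓)*(-4)))*27 = (√2*√(-4/3))*27 = (√2*(2*I*√3/3))*27 = (2*I*√6/3)*27 = 18*I*√6 ≈ 44.091*I)
1/r = 1/(18*I*√6) = -I*√6/108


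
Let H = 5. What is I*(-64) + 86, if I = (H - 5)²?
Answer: 86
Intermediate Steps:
I = 0 (I = (5 - 5)² = 0² = 0)
I*(-64) + 86 = 0*(-64) + 86 = 0 + 86 = 86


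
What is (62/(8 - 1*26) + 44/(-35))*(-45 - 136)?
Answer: 268061/315 ≈ 850.99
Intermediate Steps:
(62/(8 - 1*26) + 44/(-35))*(-45 - 136) = (62/(8 - 26) + 44*(-1/35))*(-181) = (62/(-18) - 44/35)*(-181) = (62*(-1/18) - 44/35)*(-181) = (-31/9 - 44/35)*(-181) = -1481/315*(-181) = 268061/315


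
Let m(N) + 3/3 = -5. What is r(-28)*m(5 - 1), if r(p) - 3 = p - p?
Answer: -18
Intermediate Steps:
r(p) = 3 (r(p) = 3 + (p - p) = 3 + 0 = 3)
m(N) = -6 (m(N) = -1 - 5 = -6)
r(-28)*m(5 - 1) = 3*(-6) = -18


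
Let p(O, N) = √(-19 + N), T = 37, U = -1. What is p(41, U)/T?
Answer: 2*I*√5/37 ≈ 0.12087*I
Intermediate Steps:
p(41, U)/T = √(-19 - 1)/37 = √(-20)*(1/37) = (2*I*√5)*(1/37) = 2*I*√5/37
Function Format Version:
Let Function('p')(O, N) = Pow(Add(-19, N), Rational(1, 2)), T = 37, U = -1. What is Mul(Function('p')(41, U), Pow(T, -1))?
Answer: Mul(Rational(2, 37), I, Pow(5, Rational(1, 2))) ≈ Mul(0.12087, I)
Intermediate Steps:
Mul(Function('p')(41, U), Pow(T, -1)) = Mul(Pow(Add(-19, -1), Rational(1, 2)), Pow(37, -1)) = Mul(Pow(-20, Rational(1, 2)), Rational(1, 37)) = Mul(Mul(2, I, Pow(5, Rational(1, 2))), Rational(1, 37)) = Mul(Rational(2, 37), I, Pow(5, Rational(1, 2)))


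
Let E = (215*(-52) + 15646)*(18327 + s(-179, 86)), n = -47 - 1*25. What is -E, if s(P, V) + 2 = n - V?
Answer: -81133822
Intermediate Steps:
n = -72 (n = -47 - 25 = -72)
s(P, V) = -74 - V (s(P, V) = -2 + (-72 - V) = -74 - V)
E = 81133822 (E = (215*(-52) + 15646)*(18327 + (-74 - 1*86)) = (-11180 + 15646)*(18327 + (-74 - 86)) = 4466*(18327 - 160) = 4466*18167 = 81133822)
-E = -1*81133822 = -81133822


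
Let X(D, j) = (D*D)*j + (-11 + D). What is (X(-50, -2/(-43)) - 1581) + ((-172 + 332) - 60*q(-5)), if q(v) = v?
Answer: -45826/43 ≈ -1065.7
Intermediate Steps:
X(D, j) = -11 + D + j*D² (X(D, j) = D²*j + (-11 + D) = j*D² + (-11 + D) = -11 + D + j*D²)
(X(-50, -2/(-43)) - 1581) + ((-172 + 332) - 60*q(-5)) = ((-11 - 50 - 2/(-43)*(-50)²) - 1581) + ((-172 + 332) - 60*(-5)) = ((-11 - 50 - 2*(-1/43)*2500) - 1581) + (160 + 300) = ((-11 - 50 + (2/43)*2500) - 1581) + 460 = ((-11 - 50 + 5000/43) - 1581) + 460 = (2377/43 - 1581) + 460 = -65606/43 + 460 = -45826/43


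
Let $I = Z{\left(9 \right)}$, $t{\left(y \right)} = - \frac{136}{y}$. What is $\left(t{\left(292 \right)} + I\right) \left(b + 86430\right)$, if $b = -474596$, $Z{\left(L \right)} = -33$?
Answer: $\frac{948289538}{73} \approx 1.299 \cdot 10^{7}$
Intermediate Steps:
$I = -33$
$\left(t{\left(292 \right)} + I\right) \left(b + 86430\right) = \left(- \frac{136}{292} - 33\right) \left(-474596 + 86430\right) = \left(\left(-136\right) \frac{1}{292} - 33\right) \left(-388166\right) = \left(- \frac{34}{73} - 33\right) \left(-388166\right) = \left(- \frac{2443}{73}\right) \left(-388166\right) = \frac{948289538}{73}$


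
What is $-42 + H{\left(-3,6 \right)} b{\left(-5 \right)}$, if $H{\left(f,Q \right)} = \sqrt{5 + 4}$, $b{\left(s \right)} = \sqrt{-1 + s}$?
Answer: $-42 + 3 i \sqrt{6} \approx -42.0 + 7.3485 i$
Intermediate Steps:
$H{\left(f,Q \right)} = 3$ ($H{\left(f,Q \right)} = \sqrt{9} = 3$)
$-42 + H{\left(-3,6 \right)} b{\left(-5 \right)} = -42 + 3 \sqrt{-1 - 5} = -42 + 3 \sqrt{-6} = -42 + 3 i \sqrt{6}$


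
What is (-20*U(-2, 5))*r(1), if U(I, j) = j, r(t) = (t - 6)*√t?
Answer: 500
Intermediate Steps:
r(t) = √t*(-6 + t) (r(t) = (-6 + t)*√t = √t*(-6 + t))
(-20*U(-2, 5))*r(1) = (-20*5)*(√1*(-6 + 1)) = -100*(-5) = 500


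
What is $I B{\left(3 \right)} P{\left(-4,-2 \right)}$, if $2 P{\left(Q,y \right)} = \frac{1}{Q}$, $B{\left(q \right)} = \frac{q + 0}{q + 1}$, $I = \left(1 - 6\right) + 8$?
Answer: $- \frac{9}{32} \approx -0.28125$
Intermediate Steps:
$I = 3$ ($I = -5 + 8 = 3$)
$B{\left(q \right)} = \frac{q}{1 + q}$
$P{\left(Q,y \right)} = \frac{1}{2 Q}$
$I B{\left(3 \right)} P{\left(-4,-2 \right)} = 3 \frac{3}{1 + 3} \frac{1}{2 \left(-4\right)} = 3 \cdot \frac{3}{4} \cdot \frac{1}{2} \left(- \frac{1}{4}\right) = 3 \cdot 3 \cdot \frac{1}{4} \left(- \frac{1}{8}\right) = 3 \cdot \frac{3}{4} \left(- \frac{1}{8}\right) = \frac{9}{4} \left(- \frac{1}{8}\right) = - \frac{9}{32}$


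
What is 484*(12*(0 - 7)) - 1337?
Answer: -41993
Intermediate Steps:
484*(12*(0 - 7)) - 1337 = 484*(12*(-7)) - 1337 = 484*(-84) - 1337 = -40656 - 1337 = -41993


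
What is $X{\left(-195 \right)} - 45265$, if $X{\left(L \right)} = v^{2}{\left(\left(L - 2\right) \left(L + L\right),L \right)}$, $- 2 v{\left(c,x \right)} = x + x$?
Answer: $-7240$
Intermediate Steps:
$v{\left(c,x \right)} = - x$ ($v{\left(c,x \right)} = - \frac{x + x}{2} = - \frac{2 x}{2} = - x$)
$X{\left(L \right)} = L^{2}$ ($X{\left(L \right)} = \left(- L\right)^{2} = L^{2}$)
$X{\left(-195 \right)} - 45265 = \left(-195\right)^{2} - 45265 = 38025 - 45265 = -7240$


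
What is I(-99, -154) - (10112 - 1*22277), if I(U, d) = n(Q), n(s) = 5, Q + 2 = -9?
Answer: 12170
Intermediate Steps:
Q = -11 (Q = -2 - 9 = -11)
I(U, d) = 5
I(-99, -154) - (10112 - 1*22277) = 5 - (10112 - 1*22277) = 5 - (10112 - 22277) = 5 - 1*(-12165) = 5 + 12165 = 12170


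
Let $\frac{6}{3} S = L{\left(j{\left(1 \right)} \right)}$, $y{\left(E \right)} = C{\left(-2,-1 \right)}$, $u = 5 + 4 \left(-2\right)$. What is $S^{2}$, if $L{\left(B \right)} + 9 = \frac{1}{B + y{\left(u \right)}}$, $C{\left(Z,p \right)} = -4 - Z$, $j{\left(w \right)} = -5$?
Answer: $\frac{1024}{49} \approx 20.898$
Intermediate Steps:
$u = -3$ ($u = 5 - 8 = -3$)
$y{\left(E \right)} = -2$ ($y{\left(E \right)} = -4 - -2 = -4 + 2 = -2$)
$L{\left(B \right)} = -9 + \frac{1}{-2 + B}$ ($L{\left(B \right)} = -9 + \frac{1}{B - 2} = -9 + \frac{1}{-2 + B}$)
$S = - \frac{32}{7}$ ($S = \frac{\frac{1}{-2 - 5} \left(19 - -45\right)}{2} = \frac{\frac{1}{-7} \left(19 + 45\right)}{2} = \frac{\left(- \frac{1}{7}\right) 64}{2} = \frac{1}{2} \left(- \frac{64}{7}\right) = - \frac{32}{7} \approx -4.5714$)
$S^{2} = \left(- \frac{32}{7}\right)^{2} = \frac{1024}{49}$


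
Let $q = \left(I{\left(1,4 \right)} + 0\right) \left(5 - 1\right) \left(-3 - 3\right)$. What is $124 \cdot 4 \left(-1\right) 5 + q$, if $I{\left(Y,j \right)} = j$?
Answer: $-2576$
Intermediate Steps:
$q = -96$ ($q = \left(4 + 0\right) \left(5 - 1\right) \left(-3 - 3\right) = 4 \cdot 4 \left(-6\right) = 4 \left(-24\right) = -96$)
$124 \cdot 4 \left(-1\right) 5 + q = 124 \cdot 4 \left(-1\right) 5 - 96 = 124 \left(\left(-4\right) 5\right) - 96 = 124 \left(-20\right) - 96 = -2480 - 96 = -2576$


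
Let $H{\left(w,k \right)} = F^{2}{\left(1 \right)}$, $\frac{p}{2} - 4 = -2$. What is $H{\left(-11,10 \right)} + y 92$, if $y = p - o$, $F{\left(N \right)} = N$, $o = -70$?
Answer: $6809$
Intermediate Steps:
$p = 4$ ($p = 8 + 2 \left(-2\right) = 8 - 4 = 4$)
$H{\left(w,k \right)} = 1$ ($H{\left(w,k \right)} = 1^{2} = 1$)
$y = 74$ ($y = 4 - -70 = 4 + 70 = 74$)
$H{\left(-11,10 \right)} + y 92 = 1 + 74 \cdot 92 = 1 + 6808 = 6809$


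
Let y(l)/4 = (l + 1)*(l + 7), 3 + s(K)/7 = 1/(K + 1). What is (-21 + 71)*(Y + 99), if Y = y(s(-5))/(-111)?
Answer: 320625/74 ≈ 4332.8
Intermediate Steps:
s(K) = -21 + 7/(1 + K) (s(K) = -21 + 7/(K + 1) = -21 + 7/(1 + K))
y(l) = 4*(1 + l)*(7 + l) (y(l) = 4*((l + 1)*(l + 7)) = 4*((1 + l)*(7 + l)) = 4*(1 + l)*(7 + l))
Y = -1827/148 (Y = (28 + 4*(7*(-2 - 3*(-5))/(1 - 5))**2 + 32*(7*(-2 - 3*(-5))/(1 - 5)))/(-111) = (28 + 4*(7*(-2 + 15)/(-4))**2 + 32*(7*(-2 + 15)/(-4)))*(-1/111) = (28 + 4*(7*(-1/4)*13)**2 + 32*(7*(-1/4)*13))*(-1/111) = (28 + 4*(-91/4)**2 + 32*(-91/4))*(-1/111) = (28 + 4*(8281/16) - 728)*(-1/111) = (28 + 8281/4 - 728)*(-1/111) = (5481/4)*(-1/111) = -1827/148 ≈ -12.345)
(-21 + 71)*(Y + 99) = (-21 + 71)*(-1827/148 + 99) = 50*(12825/148) = 320625/74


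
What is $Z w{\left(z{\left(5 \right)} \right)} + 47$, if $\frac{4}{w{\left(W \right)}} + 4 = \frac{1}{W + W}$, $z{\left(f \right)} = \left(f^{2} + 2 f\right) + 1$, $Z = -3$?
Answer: $\frac{14353}{287} \approx 50.01$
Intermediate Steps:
$z{\left(f \right)} = 1 + f^{2} + 2 f$
$w{\left(W \right)} = \frac{4}{-4 + \frac{1}{2 W}}$ ($w{\left(W \right)} = \frac{4}{-4 + \frac{1}{W + W}} = \frac{4}{-4 + \frac{1}{2 W}}$)
$Z w{\left(z{\left(5 \right)} \right)} + 47 = - 3 \left(- \frac{8 \left(1 + 5^{2} + 2 \cdot 5\right)}{-1 + 8 \left(1 + 5^{2} + 2 \cdot 5\right)}\right) + 47 = - 3 \left(- \frac{8 \left(1 + 25 + 10\right)}{-1 + 8 \left(1 + 25 + 10\right)}\right) + 47 = - 3 \left(\left(-8\right) 36 \frac{1}{-1 + 8 \cdot 36}\right) + 47 = - 3 \left(\left(-8\right) 36 \frac{1}{-1 + 288}\right) + 47 = - 3 \left(\left(-8\right) 36 \cdot \frac{1}{287}\right) + 47 = \left(-3\right) \left(- \frac{288}{287}\right) + 47 = \frac{864}{287} + 47 = \frac{14353}{287}$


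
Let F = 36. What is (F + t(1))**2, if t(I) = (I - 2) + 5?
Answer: 1600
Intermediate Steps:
t(I) = 3 + I (t(I) = (-2 + I) + 5 = 3 + I)
(F + t(1))**2 = (36 + (3 + 1))**2 = (36 + 4)**2 = 40**2 = 1600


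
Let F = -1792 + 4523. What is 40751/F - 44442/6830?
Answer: 78479114/9326365 ≈ 8.4148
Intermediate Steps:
F = 2731
40751/F - 44442/6830 = 40751/2731 - 44442/6830 = 40751*(1/2731) - 44442*1/6830 = 40751/2731 - 22221/3415 = 78479114/9326365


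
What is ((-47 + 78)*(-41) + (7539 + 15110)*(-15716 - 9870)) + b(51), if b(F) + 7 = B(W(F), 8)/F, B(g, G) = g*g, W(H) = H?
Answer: -579498541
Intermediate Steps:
B(g, G) = g**2
b(F) = -7 + F (b(F) = -7 + F**2/F = -7 + F)
((-47 + 78)*(-41) + (7539 + 15110)*(-15716 - 9870)) + b(51) = ((-47 + 78)*(-41) + (7539 + 15110)*(-15716 - 9870)) + (-7 + 51) = (31*(-41) + 22649*(-25586)) + 44 = (-1271 - 579497314) + 44 = -579498585 + 44 = -579498541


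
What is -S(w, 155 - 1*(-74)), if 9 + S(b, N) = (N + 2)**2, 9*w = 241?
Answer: -53352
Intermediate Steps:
w = 241/9 (w = (1/9)*241 = 241/9 ≈ 26.778)
S(b, N) = -9 + (2 + N)**2 (S(b, N) = -9 + (N + 2)**2 = -9 + (2 + N)**2)
-S(w, 155 - 1*(-74)) = -(-9 + (2 + (155 - 1*(-74)))**2) = -(-9 + (2 + (155 + 74))**2) = -(-9 + (2 + 229)**2) = -(-9 + 231**2) = -(-9 + 53361) = -1*53352 = -53352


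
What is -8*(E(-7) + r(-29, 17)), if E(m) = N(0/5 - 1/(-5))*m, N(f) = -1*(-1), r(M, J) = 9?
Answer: -16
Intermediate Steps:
N(f) = 1
E(m) = m (E(m) = 1*m = m)
-8*(E(-7) + r(-29, 17)) = -8*(-7 + 9) = -8*2 = -16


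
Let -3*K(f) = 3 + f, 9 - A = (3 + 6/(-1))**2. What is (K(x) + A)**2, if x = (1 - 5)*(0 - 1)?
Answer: 49/9 ≈ 5.4444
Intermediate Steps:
A = 0 (A = 9 - (3 + 6/(-1))**2 = 9 - (3 + 6*(-1))**2 = 9 - (3 - 6)**2 = 9 - 1*(-3)**2 = 9 - 1*9 = 9 - 9 = 0)
x = 4 (x = -4*(-1) = 4)
K(f) = -1 - f/3 (K(f) = -(3 + f)/3 = -1 - f/3)
(K(x) + A)**2 = ((-1 - 1/3*4) + 0)**2 = ((-1 - 4/3) + 0)**2 = (-7/3 + 0)**2 = (-7/3)**2 = 49/9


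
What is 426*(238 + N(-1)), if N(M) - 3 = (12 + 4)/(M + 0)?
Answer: 95850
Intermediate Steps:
N(M) = 3 + 16/M (N(M) = 3 + (12 + 4)/(M + 0) = 3 + 16/M)
426*(238 + N(-1)) = 426*(238 + (3 + 16/(-1))) = 426*(238 + (3 + 16*(-1))) = 426*(238 + (3 - 16)) = 426*(238 - 13) = 426*225 = 95850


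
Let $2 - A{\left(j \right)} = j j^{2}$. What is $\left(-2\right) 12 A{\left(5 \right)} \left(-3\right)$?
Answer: $-8856$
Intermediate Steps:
$A{\left(j \right)} = 2 - j^{3}$ ($A{\left(j \right)} = 2 - j j^{2} = 2 - j^{3}$)
$\left(-2\right) 12 A{\left(5 \right)} \left(-3\right) = \left(-2\right) 12 \left(2 - 5^{3}\right) \left(-3\right) = - 24 \left(2 - 125\right) \left(-3\right) = \left(-24\right) \left(-123\right) \left(-3\right) = 2952 \left(-3\right) = -8856$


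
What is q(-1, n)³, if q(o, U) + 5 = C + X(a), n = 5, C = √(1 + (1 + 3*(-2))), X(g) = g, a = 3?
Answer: 16 + 16*I ≈ 16.0 + 16.0*I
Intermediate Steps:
C = 2*I (C = √(1 + (1 - 6)) = √(1 - 5) = √(-4) = 2*I ≈ 2.0*I)
q(o, U) = -2 + 2*I (q(o, U) = -5 + (2*I + 3) = -5 + (3 + 2*I) = -2 + 2*I)
q(-1, n)³ = (-2 + 2*I)³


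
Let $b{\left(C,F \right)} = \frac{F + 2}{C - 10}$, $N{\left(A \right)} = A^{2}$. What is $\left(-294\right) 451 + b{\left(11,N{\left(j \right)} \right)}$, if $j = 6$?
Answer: $-132556$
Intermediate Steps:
$b{\left(C,F \right)} = \frac{2 + F}{-10 + C}$
$\left(-294\right) 451 + b{\left(11,N{\left(j \right)} \right)} = \left(-294\right) 451 + \frac{2 + 6^{2}}{-10 + 11} = -132594 + \frac{2 + 36}{1} = -132594 + 1 \cdot 38 = -132594 + 38 = -132556$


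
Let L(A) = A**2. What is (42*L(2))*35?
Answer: 5880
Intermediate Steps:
(42*L(2))*35 = (42*2**2)*35 = (42*4)*35 = 168*35 = 5880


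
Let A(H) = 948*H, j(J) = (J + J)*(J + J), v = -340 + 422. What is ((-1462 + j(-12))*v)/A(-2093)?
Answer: 18163/496041 ≈ 0.036616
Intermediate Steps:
v = 82
j(J) = 4*J² (j(J) = (2*J)*(2*J) = 4*J²)
((-1462 + j(-12))*v)/A(-2093) = ((-1462 + 4*(-12)²)*82)/((948*(-2093))) = ((-1462 + 4*144)*82)/(-1984164) = ((-1462 + 576)*82)*(-1/1984164) = -886*82*(-1/1984164) = -72652*(-1/1984164) = 18163/496041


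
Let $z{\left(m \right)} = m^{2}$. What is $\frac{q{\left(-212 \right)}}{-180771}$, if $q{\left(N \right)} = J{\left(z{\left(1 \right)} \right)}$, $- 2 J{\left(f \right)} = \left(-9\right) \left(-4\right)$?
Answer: $\frac{6}{60257} \approx 9.9574 \cdot 10^{-5}$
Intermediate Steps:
$J{\left(f \right)} = -18$ ($J{\left(f \right)} = - \frac{\left(-9\right) \left(-4\right)}{2} = \left(- \frac{1}{2}\right) 36 = -18$)
$q{\left(N \right)} = -18$
$\frac{q{\left(-212 \right)}}{-180771} = - \frac{18}{-180771} = \left(-18\right) \left(- \frac{1}{180771}\right) = \frac{6}{60257}$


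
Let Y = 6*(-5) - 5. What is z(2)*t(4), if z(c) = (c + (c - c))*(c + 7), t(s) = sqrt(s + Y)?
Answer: 18*I*sqrt(31) ≈ 100.22*I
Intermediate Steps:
Y = -35 (Y = -30 - 5 = -35)
t(s) = sqrt(-35 + s) (t(s) = sqrt(s - 35) = sqrt(-35 + s))
z(c) = c*(7 + c) (z(c) = (c + 0)*(7 + c) = c*(7 + c))
z(2)*t(4) = (2*(7 + 2))*sqrt(-35 + 4) = (2*9)*sqrt(-31) = 18*(I*sqrt(31)) = 18*I*sqrt(31)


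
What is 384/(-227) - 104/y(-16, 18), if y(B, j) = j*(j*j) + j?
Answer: -87308/51075 ≈ -1.7094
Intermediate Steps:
y(B, j) = j + j**3 (y(B, j) = j*j**2 + j = j**3 + j = j + j**3)
384/(-227) - 104/y(-16, 18) = 384/(-227) - 104/(18 + 18**3) = 384*(-1/227) - 104/(18 + 5832) = -384/227 - 104/5850 = -384/227 - 104*1/5850 = -384/227 - 4/225 = -87308/51075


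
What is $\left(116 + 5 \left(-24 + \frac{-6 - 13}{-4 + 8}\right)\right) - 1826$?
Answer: $- \frac{7415}{4} \approx -1853.8$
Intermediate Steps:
$\left(116 + 5 \left(-24 + \frac{-6 - 13}{-4 + 8}\right)\right) - 1826 = \left(116 + 5 \left(-24 - \frac{19}{4}\right)\right) - 1826 = \left(116 + 5 \left(- \frac{115}{4}\right)\right) - 1826 = \left(116 - \frac{575}{4}\right) - 1826 = - \frac{111}{4} - 1826 = - \frac{7415}{4}$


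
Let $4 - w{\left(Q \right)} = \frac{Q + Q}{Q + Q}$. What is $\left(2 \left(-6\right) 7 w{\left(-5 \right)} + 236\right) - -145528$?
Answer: $145512$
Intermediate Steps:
$w{\left(Q \right)} = 3$ ($w{\left(Q \right)} = 4 - \frac{Q + Q}{Q + Q} = 4 - \frac{2 Q}{2 Q} = 4 - 2 Q \frac{1}{2 Q} = 4 - 1 = 3$)
$\left(2 \left(-6\right) 7 w{\left(-5 \right)} + 236\right) - -145528 = \left(2 \left(-6\right) 7 \cdot 3 + 236\right) - -145528 = \left(\left(-12\right) 7 \cdot 3 + 236\right) + 145528 = \left(\left(-84\right) 3 + 236\right) + 145528 = \left(-252 + 236\right) + 145528 = -16 + 145528 = 145512$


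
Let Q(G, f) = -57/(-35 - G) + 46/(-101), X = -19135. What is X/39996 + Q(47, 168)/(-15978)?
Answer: -1044641105/2183441634 ≈ -0.47844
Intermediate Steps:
Q(G, f) = -46/101 - 57/(-35 - G) (Q(G, f) = -57/(-35 - G) + 46*(-1/101) = -57/(-35 - G) - 46/101 = -46/101 - 57/(-35 - G))
X/39996 + Q(47, 168)/(-15978) = -19135/39996 + ((4147 - 46*47)/(101*(35 + 47)))/(-15978) = -19135*1/39996 + ((1/101)*(4147 - 2162)/82)*(-1/15978) = -19135/39996 + ((1/101)*(1/82)*1985)*(-1/15978) = -19135/39996 + (1985/8282)*(-1/15978) = -19135/39996 - 1985/132329796 = -1044641105/2183441634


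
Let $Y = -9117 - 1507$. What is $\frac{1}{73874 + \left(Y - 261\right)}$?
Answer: $\frac{1}{62989} \approx 1.5876 \cdot 10^{-5}$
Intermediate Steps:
$Y = -10624$
$\frac{1}{73874 + \left(Y - 261\right)} = \frac{1}{73874 - 10885} = \frac{1}{62989}$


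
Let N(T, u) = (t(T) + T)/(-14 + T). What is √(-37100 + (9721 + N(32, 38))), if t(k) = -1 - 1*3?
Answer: I*√246397/3 ≈ 165.46*I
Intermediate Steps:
t(k) = -4 (t(k) = -1 - 3 = -4)
N(T, u) = (-4 + T)/(-14 + T)
√(-37100 + (9721 + N(32, 38))) = √(-37100 + (9721 + (-4 + 32)/(-14 + 32))) = √(-37100 + (9721 + 28/18)) = √(-37100 + (9721 + (1/18)*28)) = √(-37100 + (9721 + 14/9)) = √(-37100 + 87503/9) = √(-246397/9) = I*√246397/3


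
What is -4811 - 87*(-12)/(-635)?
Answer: -3056029/635 ≈ -4812.6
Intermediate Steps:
-4811 - 87*(-12)/(-635) = -4811 + 1044*(-1/635) = -4811 - 1044/635 = -3056029/635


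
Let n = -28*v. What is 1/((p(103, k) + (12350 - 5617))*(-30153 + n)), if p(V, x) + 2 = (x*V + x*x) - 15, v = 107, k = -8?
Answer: -1/197435444 ≈ -5.0649e-9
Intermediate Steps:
p(V, x) = -17 + x**2 + V*x (p(V, x) = -2 + ((x*V + x*x) - 15) = -2 + ((V*x + x**2) - 15) = -2 + ((x**2 + V*x) - 15) = -2 + (-15 + x**2 + V*x) = -17 + x**2 + V*x)
n = -2996 (n = -28*107 = -2996)
1/((p(103, k) + (12350 - 5617))*(-30153 + n)) = 1/(((-17 + (-8)**2 + 103*(-8)) + (12350 - 5617))*(-30153 - 2996)) = 1/(((-17 + 64 - 824) + 6733)*(-33149)) = 1/((-777 + 6733)*(-33149)) = 1/(5956*(-33149)) = 1/(-197435444) = -1/197435444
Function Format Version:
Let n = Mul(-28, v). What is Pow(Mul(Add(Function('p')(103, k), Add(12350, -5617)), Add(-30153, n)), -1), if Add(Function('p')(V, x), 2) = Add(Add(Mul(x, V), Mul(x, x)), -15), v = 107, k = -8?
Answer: Rational(-1, 197435444) ≈ -5.0649e-9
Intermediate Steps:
Function('p')(V, x) = Add(-17, Pow(x, 2), Mul(V, x)) (Function('p')(V, x) = Add(-2, Add(Add(Mul(x, V), Mul(x, x)), -15)) = Add(-2, Add(Add(Mul(V, x), Pow(x, 2)), -15)) = Add(-2, Add(Add(Pow(x, 2), Mul(V, x)), -15)) = Add(-2, Add(-15, Pow(x, 2), Mul(V, x))) = Add(-17, Pow(x, 2), Mul(V, x)))
n = -2996 (n = Mul(-28, 107) = -2996)
Pow(Mul(Add(Function('p')(103, k), Add(12350, -5617)), Add(-30153, n)), -1) = Pow(Mul(Add(Add(-17, Pow(-8, 2), Mul(103, -8)), Add(12350, -5617)), Add(-30153, -2996)), -1) = Pow(Mul(Add(Add(-17, 64, -824), 6733), -33149), -1) = Pow(Mul(Add(-777, 6733), -33149), -1) = Pow(Mul(5956, -33149), -1) = Pow(-197435444, -1) = Rational(-1, 197435444)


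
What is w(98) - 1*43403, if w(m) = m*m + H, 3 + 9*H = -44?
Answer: -304238/9 ≈ -33804.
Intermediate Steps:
H = -47/9 (H = -⅓ + (⅑)*(-44) = -⅓ - 44/9 = -47/9 ≈ -5.2222)
w(m) = -47/9 + m² (w(m) = m*m - 47/9 = m² - 47/9 = -47/9 + m²)
w(98) - 1*43403 = (-47/9 + 98²) - 1*43403 = (-47/9 + 9604) - 43403 = 86389/9 - 43403 = -304238/9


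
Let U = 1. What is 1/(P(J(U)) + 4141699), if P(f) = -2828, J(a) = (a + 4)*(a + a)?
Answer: 1/4138871 ≈ 2.4161e-7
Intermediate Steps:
J(a) = 2*a*(4 + a) (J(a) = (4 + a)*(2*a) = 2*a*(4 + a))
1/(P(J(U)) + 4141699) = 1/(-2828 + 4141699) = 1/4138871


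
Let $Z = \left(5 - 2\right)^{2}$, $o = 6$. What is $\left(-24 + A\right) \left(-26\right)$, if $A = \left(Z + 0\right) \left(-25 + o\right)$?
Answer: $5070$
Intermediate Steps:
$Z = 9$ ($Z = 3^{2} = 9$)
$A = -171$ ($A = \left(9 + 0\right) \left(-25 + 6\right) = 9 \left(-19\right) = -171$)
$\left(-24 + A\right) \left(-26\right) = \left(-24 - 171\right) \left(-26\right) = \left(-195\right) \left(-26\right) = 5070$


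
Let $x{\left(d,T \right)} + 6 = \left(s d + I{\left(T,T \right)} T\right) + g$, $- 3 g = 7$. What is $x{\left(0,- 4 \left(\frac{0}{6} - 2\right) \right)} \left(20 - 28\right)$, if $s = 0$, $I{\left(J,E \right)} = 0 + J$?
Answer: $- \frac{1336}{3} \approx -445.33$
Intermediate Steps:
$g = - \frac{7}{3}$ ($g = \left(- \frac{1}{3}\right) 7 = - \frac{7}{3} \approx -2.3333$)
$I{\left(J,E \right)} = J$
$x{\left(d,T \right)} = - \frac{25}{3} + T^{2}$ ($x{\left(d,T \right)} = -6 + \left(\left(0 d + T T\right) - \frac{7}{3}\right) = -6 + \left(\left(0 + T^{2}\right) - \frac{7}{3}\right) = -6 + \left(T^{2} - \frac{7}{3}\right) = -6 + \left(- \frac{7}{3} + T^{2}\right) = - \frac{25}{3} + T^{2}$)
$x{\left(0,- 4 \left(\frac{0}{6} - 2\right) \right)} \left(20 - 28\right) = \left(- \frac{25}{3} + \left(- 4 \left(\frac{0}{6} - 2\right)\right)^{2}\right) \left(20 - 28\right) = \left(- \frac{25}{3} + \left(- 4 \left(0 \cdot \frac{1}{6} - 2\right)\right)^{2}\right) \left(-8\right) = \left(- \frac{25}{3} + \left(- 4 \left(0 - 2\right)\right)^{2}\right) \left(-8\right) = \left(- \frac{25}{3} + \left(\left(-4\right) \left(-2\right)\right)^{2}\right) \left(-8\right) = \left(- \frac{25}{3} + 8^{2}\right) \left(-8\right) = \left(- \frac{25}{3} + 64\right) \left(-8\right) = \frac{167}{3} \left(-8\right) = - \frac{1336}{3}$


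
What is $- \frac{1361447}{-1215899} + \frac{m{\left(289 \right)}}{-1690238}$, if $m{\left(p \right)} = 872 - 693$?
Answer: $\frac{2300951808465}{2055158693962} \approx 1.1196$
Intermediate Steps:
$m{\left(p \right)} = 179$
$- \frac{1361447}{-1215899} + \frac{m{\left(289 \right)}}{-1690238} = - \frac{1361447}{-1215899} + \frac{179}{-1690238} = \left(-1361447\right) \left(- \frac{1}{1215899}\right) + 179 \left(- \frac{1}{1690238}\right) = \frac{1361447}{1215899} - \frac{179}{1690238} = \frac{2300951808465}{2055158693962}$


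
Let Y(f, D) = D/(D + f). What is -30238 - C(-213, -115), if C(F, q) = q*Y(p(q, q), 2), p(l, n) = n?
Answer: -3417124/113 ≈ -30240.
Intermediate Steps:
C(F, q) = 2*q/(2 + q) (C(F, q) = q*(2/(2 + q)) = 2*q/(2 + q))
-30238 - C(-213, -115) = -30238 - 2*(-115)/(2 - 115) = -30238 - 2*(-115)/(-113) = -30238 - 2*(-115)*(-1)/113 = -30238 - 1*230/113 = -30238 - 230/113 = -3417124/113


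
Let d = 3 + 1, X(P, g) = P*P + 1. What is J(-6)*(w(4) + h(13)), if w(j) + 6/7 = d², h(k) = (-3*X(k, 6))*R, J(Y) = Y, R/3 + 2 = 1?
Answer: -64896/7 ≈ -9270.9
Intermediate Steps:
R = -3 (R = -6 + 3*1 = -6 + 3 = -3)
X(P, g) = 1 + P² (X(P, g) = P² + 1 = 1 + P²)
d = 4
h(k) = 9 + 9*k² (h(k) = -3*(1 + k²)*(-3) = (-3 - 3*k²)*(-3) = 9 + 9*k²)
w(j) = 106/7 (w(j) = -6/7 + 4² = -6/7 + 16 = 106/7)
J(-6)*(w(4) + h(13)) = -6*(106/7 + (9 + 9*13²)) = -6*(106/7 + (9 + 9*169)) = -6*(106/7 + (9 + 1521)) = -6*(106/7 + 1530) = -6*10816/7 = -64896/7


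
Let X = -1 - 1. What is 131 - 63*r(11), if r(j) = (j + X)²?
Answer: -4972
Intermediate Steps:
X = -2
r(j) = (-2 + j)² (r(j) = (j - 2)² = (-2 + j)²)
131 - 63*r(11) = 131 - 63*(-2 + 11)² = 131 - 63*9² = 131 - 63*81 = 131 - 5103 = -4972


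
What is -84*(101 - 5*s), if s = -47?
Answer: -28224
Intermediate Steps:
-84*(101 - 5*s) = -84*(101 - 5*(-47)) = -84*(101 + 235) = -84*336 = -28224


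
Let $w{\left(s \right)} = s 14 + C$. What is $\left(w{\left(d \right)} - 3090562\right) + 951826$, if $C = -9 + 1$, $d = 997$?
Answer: $-2124786$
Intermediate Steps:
$C = -8$
$w{\left(s \right)} = -8 + 14 s$ ($w{\left(s \right)} = s 14 - 8 = 14 s - 8 = -8 + 14 s$)
$\left(w{\left(d \right)} - 3090562\right) + 951826 = \left(\left(-8 + 14 \cdot 997\right) - 3090562\right) + 951826 = \left(\left(-8 + 13958\right) - 3090562\right) + 951826 = \left(13950 - 3090562\right) + 951826 = -3076612 + 951826 = -2124786$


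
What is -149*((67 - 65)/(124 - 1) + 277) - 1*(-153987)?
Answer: 13863524/123 ≈ 1.1271e+5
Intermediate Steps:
-149*((67 - 65)/(124 - 1) + 277) - 1*(-153987) = -149*(2/123 + 277) + 153987 = -149*34073/123 + 153987 = -5076877/123 + 153987 = 13863524/123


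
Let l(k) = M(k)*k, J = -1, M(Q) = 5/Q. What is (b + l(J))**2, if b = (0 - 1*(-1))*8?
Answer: 169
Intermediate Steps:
l(k) = 5 (l(k) = (5/k)*k = 5)
b = 8 (b = (0 + 1)*8 = 1*8 = 8)
(b + l(J))**2 = (8 + 5)**2 = 13**2 = 169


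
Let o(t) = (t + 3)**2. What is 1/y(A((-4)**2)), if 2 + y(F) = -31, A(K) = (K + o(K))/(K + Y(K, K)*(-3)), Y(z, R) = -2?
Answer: -1/33 ≈ -0.030303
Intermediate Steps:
o(t) = (3 + t)**2
A(K) = (K + (3 + K)**2)/(6 + K) (A(K) = (K + (3 + K)**2)/(K - 2*(-3)) = (K + (3 + K)**2)/(K + 6) = (K + (3 + K)**2)/(6 + K))
y(F) = -33 (y(F) = -2 - 31 = -33)
1/y(A((-4)**2)) = 1/(-33) = -1/33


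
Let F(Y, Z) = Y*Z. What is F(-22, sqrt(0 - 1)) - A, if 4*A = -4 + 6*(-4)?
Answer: 7 - 22*I ≈ 7.0 - 22.0*I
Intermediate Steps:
A = -7 (A = (-4 + 6*(-4))/4 = (-4 - 24)/4 = (1/4)*(-28) = -7)
F(-22, sqrt(0 - 1)) - A = -22*sqrt(0 - 1) - 1*(-7) = -22*I + 7 = 7 - 22*I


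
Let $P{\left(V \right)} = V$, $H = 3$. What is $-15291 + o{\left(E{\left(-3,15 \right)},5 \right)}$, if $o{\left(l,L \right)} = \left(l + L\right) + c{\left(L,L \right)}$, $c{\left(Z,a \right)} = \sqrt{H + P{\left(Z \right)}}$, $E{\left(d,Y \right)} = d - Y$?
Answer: $-15304 + 2 \sqrt{2} \approx -15301.0$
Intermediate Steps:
$c{\left(Z,a \right)} = \sqrt{3 + Z}$
$o{\left(l,L \right)} = L + l + \sqrt{3 + L}$ ($o{\left(l,L \right)} = \left(l + L\right) + \sqrt{3 + L} = \left(L + l\right) + \sqrt{3 + L} = L + l + \sqrt{3 + L}$)
$-15291 + o{\left(E{\left(-3,15 \right)},5 \right)} = -15291 + \left(5 - 18 + \sqrt{3 + 5}\right) = -15291 + \left(5 - 18 + \sqrt{8}\right) = -15291 + \left(5 - 18 + 2 \sqrt{2}\right) = -15291 - \left(13 - 2 \sqrt{2}\right) = -15304 + 2 \sqrt{2}$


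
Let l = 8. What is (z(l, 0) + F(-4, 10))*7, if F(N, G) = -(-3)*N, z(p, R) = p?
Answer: -28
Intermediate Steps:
F(N, G) = 3*N
(z(l, 0) + F(-4, 10))*7 = (8 + 3*(-4))*7 = (8 - 12)*7 = -4*7 = -28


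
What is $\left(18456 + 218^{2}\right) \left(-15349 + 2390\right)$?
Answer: $-855034820$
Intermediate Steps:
$\left(18456 + 218^{2}\right) \left(-15349 + 2390\right) = \left(18456 + 47524\right) \left(-12959\right) = 65980 \left(-12959\right) = -855034820$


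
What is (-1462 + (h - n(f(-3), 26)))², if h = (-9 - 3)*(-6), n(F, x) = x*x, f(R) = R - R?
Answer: 4268356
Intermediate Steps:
f(R) = 0
n(F, x) = x²
h = 72 (h = -12*(-6) = 72)
(-1462 + (h - n(f(-3), 26)))² = (-1462 + (72 - 1*26²))² = (-1462 + (72 - 1*676))² = (-1462 + (72 - 676))² = (-1462 - 604)² = (-2066)² = 4268356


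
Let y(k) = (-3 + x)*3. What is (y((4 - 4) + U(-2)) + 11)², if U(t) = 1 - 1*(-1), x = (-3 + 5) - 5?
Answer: 49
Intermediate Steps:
x = -3 (x = 2 - 5 = -3)
U(t) = 2 (U(t) = 1 + 1 = 2)
y(k) = -18 (y(k) = (-3 - 3)*3 = -6*3 = -18)
(y((4 - 4) + U(-2)) + 11)² = (-18 + 11)² = (-7)² = 49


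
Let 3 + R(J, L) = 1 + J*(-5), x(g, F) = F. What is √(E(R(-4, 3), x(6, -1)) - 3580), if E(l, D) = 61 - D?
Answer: I*√3518 ≈ 59.313*I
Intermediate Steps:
R(J, L) = -2 - 5*J (R(J, L) = -3 + (1 + J*(-5)) = -3 + (1 - 5*J) = -2 - 5*J)
√(E(R(-4, 3), x(6, -1)) - 3580) = √((61 - 1*(-1)) - 3580) = √((61 + 1) - 3580) = √(62 - 3580) = √(-3518) = I*√3518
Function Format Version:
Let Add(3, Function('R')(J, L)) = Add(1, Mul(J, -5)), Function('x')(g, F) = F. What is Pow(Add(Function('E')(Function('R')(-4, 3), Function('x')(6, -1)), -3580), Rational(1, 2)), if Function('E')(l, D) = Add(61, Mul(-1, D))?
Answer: Mul(I, Pow(3518, Rational(1, 2))) ≈ Mul(59.313, I)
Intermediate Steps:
Function('R')(J, L) = Add(-2, Mul(-5, J)) (Function('R')(J, L) = Add(-3, Add(1, Mul(J, -5))) = Add(-3, Add(1, Mul(-5, J))) = Add(-2, Mul(-5, J)))
Pow(Add(Function('E')(Function('R')(-4, 3), Function('x')(6, -1)), -3580), Rational(1, 2)) = Pow(Add(Add(61, Mul(-1, -1)), -3580), Rational(1, 2)) = Pow(Add(Add(61, 1), -3580), Rational(1, 2)) = Pow(Add(62, -3580), Rational(1, 2)) = Pow(-3518, Rational(1, 2)) = Mul(I, Pow(3518, Rational(1, 2)))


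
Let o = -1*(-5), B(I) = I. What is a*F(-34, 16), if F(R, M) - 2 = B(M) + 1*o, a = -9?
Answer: -207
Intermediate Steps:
o = 5
F(R, M) = 7 + M (F(R, M) = 2 + (M + 1*5) = 2 + (M + 5) = 2 + (5 + M) = 7 + M)
a*F(-34, 16) = -9*(7 + 16) = -9*23 = -207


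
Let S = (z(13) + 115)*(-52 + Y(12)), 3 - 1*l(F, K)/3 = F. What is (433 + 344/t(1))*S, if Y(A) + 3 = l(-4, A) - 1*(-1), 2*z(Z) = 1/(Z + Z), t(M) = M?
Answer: -153358821/52 ≈ -2.9492e+6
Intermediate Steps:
l(F, K) = 9 - 3*F
z(Z) = 1/(4*Z) (z(Z) = 1/(2*(Z + Z)) = 1/(2*((2*Z))) = (1/(2*Z))/2 = 1/(4*Z))
Y(A) = 19 (Y(A) = -3 + ((9 - 3*(-4)) - 1*(-1)) = -3 + ((9 + 12) + 1) = -3 + (21 + 1) = -3 + 22 = 19)
S = -197373/52 (S = ((1/4)/13 + 115)*(-52 + 19) = ((1/4)*(1/13) + 115)*(-33) = (1/52 + 115)*(-33) = (5981/52)*(-33) = -197373/52 ≈ -3795.6)
(433 + 344/t(1))*S = (433 + 344/1)*(-197373/52) = (433 + 344*1)*(-197373/52) = (433 + 344)*(-197373/52) = 777*(-197373/52) = -153358821/52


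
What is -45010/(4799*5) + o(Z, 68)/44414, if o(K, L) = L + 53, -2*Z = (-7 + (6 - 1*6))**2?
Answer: -399234149/213142786 ≈ -1.8731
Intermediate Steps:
Z = -49/2 (Z = -(-7 + (6 - 1*6))**2/2 = -(-7 + (6 - 6))**2/2 = -(-7 + 0)**2/2 = -1/2*(-7)**2 = -1/2*49 = -49/2 ≈ -24.500)
o(K, L) = 53 + L
-45010/(4799*5) + o(Z, 68)/44414 = -45010/(4799*5) + (53 + 68)/44414 = -45010/23995 + 121*(1/44414) = -45010*1/23995 + 121/44414 = -9002/4799 + 121/44414 = -399234149/213142786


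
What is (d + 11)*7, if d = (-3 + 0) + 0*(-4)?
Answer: 56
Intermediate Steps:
d = -3 (d = -3 + 0 = -3)
(d + 11)*7 = (-3 + 11)*7 = 8*7 = 56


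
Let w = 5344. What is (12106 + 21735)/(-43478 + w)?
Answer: -33841/38134 ≈ -0.88742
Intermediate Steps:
(12106 + 21735)/(-43478 + w) = (12106 + 21735)/(-43478 + 5344) = 33841/(-38134) = 33841*(-1/38134) = -33841/38134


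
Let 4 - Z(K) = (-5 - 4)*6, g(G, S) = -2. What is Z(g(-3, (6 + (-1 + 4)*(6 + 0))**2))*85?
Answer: 4930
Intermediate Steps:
Z(K) = 58 (Z(K) = 4 - (-5 - 4)*6 = 4 - (-9)*6 = 4 - 1*(-54) = 4 + 54 = 58)
Z(g(-3, (6 + (-1 + 4)*(6 + 0))**2))*85 = 58*85 = 4930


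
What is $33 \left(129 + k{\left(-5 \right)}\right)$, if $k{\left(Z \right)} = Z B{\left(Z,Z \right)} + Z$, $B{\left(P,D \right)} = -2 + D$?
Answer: $5247$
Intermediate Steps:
$k{\left(Z \right)} = Z + Z \left(-2 + Z\right)$ ($k{\left(Z \right)} = Z \left(-2 + Z\right) + Z = Z + Z \left(-2 + Z\right)$)
$33 \left(129 + k{\left(-5 \right)}\right) = 33 \left(129 - 5 \left(-1 - 5\right)\right) = 33 \left(129 - -30\right) = 33 \left(129 + 30\right) = 33 \cdot 159 = 5247$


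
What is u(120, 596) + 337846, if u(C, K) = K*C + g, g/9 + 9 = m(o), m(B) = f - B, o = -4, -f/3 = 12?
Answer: 408997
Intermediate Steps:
f = -36 (f = -3*12 = -36)
m(B) = -36 - B
g = -369 (g = -81 + 9*(-36 - 1*(-4)) = -81 + 9*(-36 + 4) = -81 + 9*(-32) = -81 - 288 = -369)
u(C, K) = -369 + C*K (u(C, K) = K*C - 369 = C*K - 369 = -369 + C*K)
u(120, 596) + 337846 = (-369 + 120*596) + 337846 = (-369 + 71520) + 337846 = 71151 + 337846 = 408997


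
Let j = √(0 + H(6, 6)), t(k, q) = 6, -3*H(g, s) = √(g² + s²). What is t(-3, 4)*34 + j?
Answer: 204 + I*2^(¾) ≈ 204.0 + 1.6818*I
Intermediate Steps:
H(g, s) = -√(g² + s²)/3
j = I*2^(¾) (j = √(0 - √(6² + 6²)/3) = √(0 - √(36 + 36)/3) = √(0 - 2*√2) = √(-2*√2) = I*2^(¾) ≈ 1.6818*I)
t(-3, 4)*34 + j = 6*34 + I*2^(¾) = 204 + I*2^(¾)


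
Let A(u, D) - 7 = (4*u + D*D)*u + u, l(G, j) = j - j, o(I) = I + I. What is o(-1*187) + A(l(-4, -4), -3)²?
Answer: -325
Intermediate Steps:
o(I) = 2*I
l(G, j) = 0
A(u, D) = 7 + u + u*(D² + 4*u) (A(u, D) = 7 + ((4*u + D*D)*u + u) = 7 + ((4*u + D²)*u + u) = 7 + ((D² + 4*u)*u + u) = 7 + (u*(D² + 4*u) + u) = 7 + (u + u*(D² + 4*u)) = 7 + u + u*(D² + 4*u))
o(-1*187) + A(l(-4, -4), -3)² = 2*(-1*187) + (7 + 0 + 4*0² + 0*(-3)²)² = 2*(-187) + (7 + 0 + 4*0 + 0*9)² = -374 + (7 + 0 + 0 + 0)² = -374 + 7² = -374 + 49 = -325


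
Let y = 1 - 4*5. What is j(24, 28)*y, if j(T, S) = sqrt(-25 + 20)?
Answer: -19*I*sqrt(5) ≈ -42.485*I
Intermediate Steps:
y = -19 (y = 1 - 20 = -19)
j(T, S) = I*sqrt(5) (j(T, S) = sqrt(-5) = I*sqrt(5))
j(24, 28)*y = (I*sqrt(5))*(-19) = -19*I*sqrt(5)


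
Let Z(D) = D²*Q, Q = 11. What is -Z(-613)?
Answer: -4133459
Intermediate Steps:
Z(D) = 11*D² (Z(D) = D²*11 = 11*D²)
-Z(-613) = -11*(-613)² = -11*375769 = -1*4133459 = -4133459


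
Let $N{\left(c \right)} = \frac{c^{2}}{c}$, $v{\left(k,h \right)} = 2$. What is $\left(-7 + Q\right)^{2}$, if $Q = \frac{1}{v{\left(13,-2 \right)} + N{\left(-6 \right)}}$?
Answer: $\frac{841}{16} \approx 52.563$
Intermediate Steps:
$N{\left(c \right)} = c$
$Q = - \frac{1}{4}$ ($Q = \frac{1}{2 - 6} = \frac{1}{-4} = - \frac{1}{4} \approx -0.25$)
$\left(-7 + Q\right)^{2} = \left(-7 - \frac{1}{4}\right)^{2} = \left(- \frac{29}{4}\right)^{2} = \frac{841}{16}$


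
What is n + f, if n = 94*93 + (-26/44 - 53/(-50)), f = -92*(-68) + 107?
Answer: 4154004/275 ≈ 15105.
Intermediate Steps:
f = 6363 (f = 6256 + 107 = 6363)
n = 2404179/275 (n = 8742 + (-26*1/44 - 53*(-1/50)) = 8742 + (-13/22 + 53/50) = 8742 + 129/275 = 2404179/275 ≈ 8742.5)
n + f = 2404179/275 + 6363 = 4154004/275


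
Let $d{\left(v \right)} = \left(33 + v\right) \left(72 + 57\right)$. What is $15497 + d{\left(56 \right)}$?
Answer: $26978$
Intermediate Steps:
$d{\left(v \right)} = 4257 + 129 v$ ($d{\left(v \right)} = \left(33 + v\right) 129 = 4257 + 129 v$)
$15497 + d{\left(56 \right)} = 15497 + \left(4257 + 129 \cdot 56\right) = 15497 + \left(4257 + 7224\right) = 15497 + 11481 = 26978$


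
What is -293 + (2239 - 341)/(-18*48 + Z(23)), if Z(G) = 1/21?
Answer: -5355757/18143 ≈ -295.20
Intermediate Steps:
Z(G) = 1/21
-293 + (2239 - 341)/(-18*48 + Z(23)) = -293 + (2239 - 341)/(-18*48 + 1/21) = -293 + 1898/(-864 + 1/21) = -293 + 1898/(-18143/21) = -293 + 1898*(-21/18143) = -293 - 39858/18143 = -5355757/18143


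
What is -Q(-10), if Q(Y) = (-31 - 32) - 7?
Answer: 70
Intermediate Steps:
Q(Y) = -70 (Q(Y) = -63 - 7 = -70)
-Q(-10) = -1*(-70) = 70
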